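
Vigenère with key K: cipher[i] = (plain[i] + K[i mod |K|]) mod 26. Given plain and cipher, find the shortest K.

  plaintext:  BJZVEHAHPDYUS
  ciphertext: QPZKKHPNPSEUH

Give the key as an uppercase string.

  i= 0: Q-B = 15 → P
  i= 1: P-J =  6 → G
  i= 2: Z-Z =  0 → A
  i= 3: K-V = 15 → P
  i= 4: K-E =  6 → G
  i= 5: H-H =  0 → A
  i= 6: P-A = 15 → P
  i= 7: N-H =  6 → G
  i= 8: P-P =  0 → A
  i= 9: S-D = 15 → P
  i=10: E-Y =  6 → G
  i=11: U-U =  0 → A
  i=12: H-S = 15 → P
  shifts repeat with period 3: PGA

PGA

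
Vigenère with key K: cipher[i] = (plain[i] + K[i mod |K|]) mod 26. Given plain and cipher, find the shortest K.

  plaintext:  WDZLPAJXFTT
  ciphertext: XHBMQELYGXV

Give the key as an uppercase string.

BECB

  i= 0: X-W =  1 → B
  i= 1: H-D =  4 → E
  i= 2: B-Z =  2 → C
  i= 3: M-L =  1 → B
  i= 4: Q-P =  1 → B
  i= 5: E-A =  4 → E
  i= 6: L-J =  2 → C
  i= 7: Y-X =  1 → B
  i= 8: G-F =  1 → B
  i= 9: X-T =  4 → E
  i=10: V-T =  2 → C
  shifts repeat with period 4: BECB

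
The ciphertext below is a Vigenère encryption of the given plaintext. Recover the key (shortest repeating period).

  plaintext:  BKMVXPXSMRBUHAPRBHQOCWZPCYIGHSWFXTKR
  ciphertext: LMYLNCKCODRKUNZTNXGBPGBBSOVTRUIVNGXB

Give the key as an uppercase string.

  i= 0: L-B = 10 → K
  i= 1: M-K =  2 → C
  i= 2: Y-M = 12 → M
  i= 3: L-V = 16 → Q
  i= 4: N-X = 16 → Q
  i= 5: C-P = 13 → N
  i= 6: K-X = 13 → N
  i= 7: C-S = 10 → K
  i= 8: O-M =  2 → C
  i= 9: D-R = 12 → M
  i=10: R-B = 16 → Q
  i=11: K-U = 16 → Q
  i=12: U-H = 13 → N
  i=13: N-A = 13 → N
  i=14: Z-P = 10 → K
  i=15: T-R =  2 → C
  i=16: N-B = 12 → M
  i=17: X-H = 16 → Q
  i=18: G-Q = 16 → Q
  i=19: B-O = 13 → N
  i=20: P-C = 13 → N
  i=21: G-W = 10 → K
  i=22: B-Z =  2 → C
  i=23: B-P = 12 → M
  i=24: S-C = 16 → Q
  i=25: O-Y = 16 → Q
  i=26: V-I = 13 → N
  i=27: T-G = 13 → N
  i=28: R-H = 10 → K
  i=29: U-S =  2 → C
  i=30: I-W = 12 → M
  i=31: V-F = 16 → Q
  i=32: N-X = 16 → Q
  i=33: G-T = 13 → N
  i=34: X-K = 13 → N
  i=35: B-R = 10 → K
  shifts repeat with period 7: KCMQQNN

KCMQQNN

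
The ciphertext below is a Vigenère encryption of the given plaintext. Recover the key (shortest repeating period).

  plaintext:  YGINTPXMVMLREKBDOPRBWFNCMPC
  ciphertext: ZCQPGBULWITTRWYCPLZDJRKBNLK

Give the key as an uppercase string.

BWICNMXZ

  i= 0: Z-Y =  1 → B
  i= 1: C-G = 22 → W
  i= 2: Q-I =  8 → I
  i= 3: P-N =  2 → C
  i= 4: G-T = 13 → N
  i= 5: B-P = 12 → M
  i= 6: U-X = 23 → X
  i= 7: L-M = 25 → Z
  i= 8: W-V =  1 → B
  i= 9: I-M = 22 → W
  i=10: T-L =  8 → I
  i=11: T-R =  2 → C
  i=12: R-E = 13 → N
  i=13: W-K = 12 → M
  i=14: Y-B = 23 → X
  i=15: C-D = 25 → Z
  i=16: P-O =  1 → B
  i=17: L-P = 22 → W
  i=18: Z-R =  8 → I
  i=19: D-B =  2 → C
  i=20: J-W = 13 → N
  i=21: R-F = 12 → M
  i=22: K-N = 23 → X
  i=23: B-C = 25 → Z
  i=24: N-M =  1 → B
  i=25: L-P = 22 → W
  i=26: K-C =  8 → I
  shifts repeat with period 8: BWICNMXZ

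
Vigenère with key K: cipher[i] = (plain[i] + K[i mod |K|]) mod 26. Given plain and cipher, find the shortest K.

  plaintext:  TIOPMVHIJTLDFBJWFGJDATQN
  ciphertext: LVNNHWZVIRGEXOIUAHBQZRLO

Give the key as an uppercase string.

SNZYVB

  i= 0: L-T = 18 → S
  i= 1: V-I = 13 → N
  i= 2: N-O = 25 → Z
  i= 3: N-P = 24 → Y
  i= 4: H-M = 21 → V
  i= 5: W-V =  1 → B
  i= 6: Z-H = 18 → S
  i= 7: V-I = 13 → N
  i= 8: I-J = 25 → Z
  i= 9: R-T = 24 → Y
  i=10: G-L = 21 → V
  i=11: E-D =  1 → B
  i=12: X-F = 18 → S
  i=13: O-B = 13 → N
  i=14: I-J = 25 → Z
  i=15: U-W = 24 → Y
  i=16: A-F = 21 → V
  i=17: H-G =  1 → B
  i=18: B-J = 18 → S
  i=19: Q-D = 13 → N
  i=20: Z-A = 25 → Z
  i=21: R-T = 24 → Y
  i=22: L-Q = 21 → V
  i=23: O-N =  1 → B
  shifts repeat with period 6: SNZYVB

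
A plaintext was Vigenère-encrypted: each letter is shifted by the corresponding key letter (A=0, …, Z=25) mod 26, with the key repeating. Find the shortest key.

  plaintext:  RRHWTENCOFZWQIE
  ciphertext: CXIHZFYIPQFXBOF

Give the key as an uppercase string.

LGB

  i= 0: C-R = 11 → L
  i= 1: X-R =  6 → G
  i= 2: I-H =  1 → B
  i= 3: H-W = 11 → L
  i= 4: Z-T =  6 → G
  i= 5: F-E =  1 → B
  i= 6: Y-N = 11 → L
  i= 7: I-C =  6 → G
  i= 8: P-O =  1 → B
  i= 9: Q-F = 11 → L
  i=10: F-Z =  6 → G
  i=11: X-W =  1 → B
  i=12: B-Q = 11 → L
  i=13: O-I =  6 → G
  i=14: F-E =  1 → B
  shifts repeat with period 3: LGB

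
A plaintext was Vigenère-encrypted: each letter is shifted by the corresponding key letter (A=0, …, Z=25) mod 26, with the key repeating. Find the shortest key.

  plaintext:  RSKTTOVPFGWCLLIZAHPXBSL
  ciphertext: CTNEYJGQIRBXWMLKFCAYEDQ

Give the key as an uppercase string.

  i= 0: C-R = 11 → L
  i= 1: T-S =  1 → B
  i= 2: N-K =  3 → D
  i= 3: E-T = 11 → L
  i= 4: Y-T =  5 → F
  i= 5: J-O = 21 → V
  i= 6: G-V = 11 → L
  i= 7: Q-P =  1 → B
  i= 8: I-F =  3 → D
  i= 9: R-G = 11 → L
  i=10: B-W =  5 → F
  i=11: X-C = 21 → V
  i=12: W-L = 11 → L
  i=13: M-L =  1 → B
  i=14: L-I =  3 → D
  i=15: K-Z = 11 → L
  i=16: F-A =  5 → F
  i=17: C-H = 21 → V
  i=18: A-P = 11 → L
  i=19: Y-X =  1 → B
  i=20: E-B =  3 → D
  i=21: D-S = 11 → L
  i=22: Q-L =  5 → F
  shifts repeat with period 6: LBDLFV

LBDLFV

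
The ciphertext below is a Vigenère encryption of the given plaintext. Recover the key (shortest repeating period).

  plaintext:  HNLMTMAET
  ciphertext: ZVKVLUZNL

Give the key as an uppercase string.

SIZJ

  i= 0: Z-H = 18 → S
  i= 1: V-N =  8 → I
  i= 2: K-L = 25 → Z
  i= 3: V-M =  9 → J
  i= 4: L-T = 18 → S
  i= 5: U-M =  8 → I
  i= 6: Z-A = 25 → Z
  i= 7: N-E =  9 → J
  i= 8: L-T = 18 → S
  shifts repeat with period 4: SIZJ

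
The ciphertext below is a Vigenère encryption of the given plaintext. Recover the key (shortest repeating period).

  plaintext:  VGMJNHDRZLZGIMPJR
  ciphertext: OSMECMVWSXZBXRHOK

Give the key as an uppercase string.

TMAVPFSF

  i= 0: O-V = 19 → T
  i= 1: S-G = 12 → M
  i= 2: M-M =  0 → A
  i= 3: E-J = 21 → V
  i= 4: C-N = 15 → P
  i= 5: M-H =  5 → F
  i= 6: V-D = 18 → S
  i= 7: W-R =  5 → F
  i= 8: S-Z = 19 → T
  i= 9: X-L = 12 → M
  i=10: Z-Z =  0 → A
  i=11: B-G = 21 → V
  i=12: X-I = 15 → P
  i=13: R-M =  5 → F
  i=14: H-P = 18 → S
  i=15: O-J =  5 → F
  i=16: K-R = 19 → T
  shifts repeat with period 8: TMAVPFSF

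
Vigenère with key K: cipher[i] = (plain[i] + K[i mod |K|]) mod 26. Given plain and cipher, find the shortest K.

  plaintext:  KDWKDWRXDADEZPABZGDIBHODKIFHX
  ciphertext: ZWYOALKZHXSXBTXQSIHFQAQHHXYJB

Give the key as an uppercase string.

  i= 0: Z-K = 15 → P
  i= 1: W-D = 19 → T
  i= 2: Y-W =  2 → C
  i= 3: O-K =  4 → E
  i= 4: A-D = 23 → X
  i= 5: L-W = 15 → P
  i= 6: K-R = 19 → T
  i= 7: Z-X =  2 → C
  i= 8: H-D =  4 → E
  i= 9: X-A = 23 → X
  i=10: S-D = 15 → P
  i=11: X-E = 19 → T
  i=12: B-Z =  2 → C
  i=13: T-P =  4 → E
  i=14: X-A = 23 → X
  i=15: Q-B = 15 → P
  i=16: S-Z = 19 → T
  i=17: I-G =  2 → C
  i=18: H-D =  4 → E
  i=19: F-I = 23 → X
  i=20: Q-B = 15 → P
  i=21: A-H = 19 → T
  i=22: Q-O =  2 → C
  i=23: H-D =  4 → E
  i=24: H-K = 23 → X
  i=25: X-I = 15 → P
  i=26: Y-F = 19 → T
  i=27: J-H =  2 → C
  i=28: B-X =  4 → E
  shifts repeat with period 5: PTCEX

PTCEX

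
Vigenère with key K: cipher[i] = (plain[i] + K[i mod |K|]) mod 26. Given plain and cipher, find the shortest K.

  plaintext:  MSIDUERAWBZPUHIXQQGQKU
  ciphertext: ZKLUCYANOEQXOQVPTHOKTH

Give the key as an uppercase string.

NSDRIUJ

  i= 0: Z-M = 13 → N
  i= 1: K-S = 18 → S
  i= 2: L-I =  3 → D
  i= 3: U-D = 17 → R
  i= 4: C-U =  8 → I
  i= 5: Y-E = 20 → U
  i= 6: A-R =  9 → J
  i= 7: N-A = 13 → N
  i= 8: O-W = 18 → S
  i= 9: E-B =  3 → D
  i=10: Q-Z = 17 → R
  i=11: X-P =  8 → I
  i=12: O-U = 20 → U
  i=13: Q-H =  9 → J
  i=14: V-I = 13 → N
  i=15: P-X = 18 → S
  i=16: T-Q =  3 → D
  i=17: H-Q = 17 → R
  i=18: O-G =  8 → I
  i=19: K-Q = 20 → U
  i=20: T-K =  9 → J
  i=21: H-U = 13 → N
  shifts repeat with period 7: NSDRIUJ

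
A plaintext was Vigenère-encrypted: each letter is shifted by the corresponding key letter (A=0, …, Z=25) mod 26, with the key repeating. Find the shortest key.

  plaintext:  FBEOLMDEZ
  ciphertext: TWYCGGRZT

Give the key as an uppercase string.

OVU

  i= 0: T-F = 14 → O
  i= 1: W-B = 21 → V
  i= 2: Y-E = 20 → U
  i= 3: C-O = 14 → O
  i= 4: G-L = 21 → V
  i= 5: G-M = 20 → U
  i= 6: R-D = 14 → O
  i= 7: Z-E = 21 → V
  i= 8: T-Z = 20 → U
  shifts repeat with period 3: OVU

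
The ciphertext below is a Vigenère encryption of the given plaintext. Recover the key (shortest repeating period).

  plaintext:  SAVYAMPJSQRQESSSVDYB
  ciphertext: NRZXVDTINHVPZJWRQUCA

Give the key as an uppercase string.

VREZ

  i= 0: N-S = 21 → V
  i= 1: R-A = 17 → R
  i= 2: Z-V =  4 → E
  i= 3: X-Y = 25 → Z
  i= 4: V-A = 21 → V
  i= 5: D-M = 17 → R
  i= 6: T-P =  4 → E
  i= 7: I-J = 25 → Z
  i= 8: N-S = 21 → V
  i= 9: H-Q = 17 → R
  i=10: V-R =  4 → E
  i=11: P-Q = 25 → Z
  i=12: Z-E = 21 → V
  i=13: J-S = 17 → R
  i=14: W-S =  4 → E
  i=15: R-S = 25 → Z
  i=16: Q-V = 21 → V
  i=17: U-D = 17 → R
  i=18: C-Y =  4 → E
  i=19: A-B = 25 → Z
  shifts repeat with period 4: VREZ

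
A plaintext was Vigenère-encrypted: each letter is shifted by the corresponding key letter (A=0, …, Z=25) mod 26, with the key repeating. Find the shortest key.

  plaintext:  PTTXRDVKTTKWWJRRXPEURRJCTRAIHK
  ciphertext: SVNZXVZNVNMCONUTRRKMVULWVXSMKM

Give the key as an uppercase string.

DCUCGSE

  i= 0: S-P =  3 → D
  i= 1: V-T =  2 → C
  i= 2: N-T = 20 → U
  i= 3: Z-X =  2 → C
  i= 4: X-R =  6 → G
  i= 5: V-D = 18 → S
  i= 6: Z-V =  4 → E
  i= 7: N-K =  3 → D
  i= 8: V-T =  2 → C
  i= 9: N-T = 20 → U
  i=10: M-K =  2 → C
  i=11: C-W =  6 → G
  i=12: O-W = 18 → S
  i=13: N-J =  4 → E
  i=14: U-R =  3 → D
  i=15: T-R =  2 → C
  i=16: R-X = 20 → U
  i=17: R-P =  2 → C
  i=18: K-E =  6 → G
  i=19: M-U = 18 → S
  i=20: V-R =  4 → E
  i=21: U-R =  3 → D
  i=22: L-J =  2 → C
  i=23: W-C = 20 → U
  i=24: V-T =  2 → C
  i=25: X-R =  6 → G
  i=26: S-A = 18 → S
  i=27: M-I =  4 → E
  i=28: K-H =  3 → D
  i=29: M-K =  2 → C
  shifts repeat with period 7: DCUCGSE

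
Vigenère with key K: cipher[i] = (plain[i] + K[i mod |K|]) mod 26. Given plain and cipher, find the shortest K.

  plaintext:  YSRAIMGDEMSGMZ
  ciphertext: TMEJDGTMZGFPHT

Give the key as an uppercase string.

VUNJ

  i= 0: T-Y = 21 → V
  i= 1: M-S = 20 → U
  i= 2: E-R = 13 → N
  i= 3: J-A =  9 → J
  i= 4: D-I = 21 → V
  i= 5: G-M = 20 → U
  i= 6: T-G = 13 → N
  i= 7: M-D =  9 → J
  i= 8: Z-E = 21 → V
  i= 9: G-M = 20 → U
  i=10: F-S = 13 → N
  i=11: P-G =  9 → J
  i=12: H-M = 21 → V
  i=13: T-Z = 20 → U
  shifts repeat with period 4: VUNJ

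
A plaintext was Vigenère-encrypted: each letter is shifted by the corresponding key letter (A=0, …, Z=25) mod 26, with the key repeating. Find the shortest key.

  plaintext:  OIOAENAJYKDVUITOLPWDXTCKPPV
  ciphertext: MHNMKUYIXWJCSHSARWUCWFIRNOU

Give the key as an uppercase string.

  i= 0: M-O = 24 → Y
  i= 1: H-I = 25 → Z
  i= 2: N-O = 25 → Z
  i= 3: M-A = 12 → M
  i= 4: K-E =  6 → G
  i= 5: U-N =  7 → H
  i= 6: Y-A = 24 → Y
  i= 7: I-J = 25 → Z
  i= 8: X-Y = 25 → Z
  i= 9: W-K = 12 → M
  i=10: J-D =  6 → G
  i=11: C-V =  7 → H
  i=12: S-U = 24 → Y
  i=13: H-I = 25 → Z
  i=14: S-T = 25 → Z
  i=15: A-O = 12 → M
  i=16: R-L =  6 → G
  i=17: W-P =  7 → H
  i=18: U-W = 24 → Y
  i=19: C-D = 25 → Z
  i=20: W-X = 25 → Z
  i=21: F-T = 12 → M
  i=22: I-C =  6 → G
  i=23: R-K =  7 → H
  i=24: N-P = 24 → Y
  i=25: O-P = 25 → Z
  i=26: U-V = 25 → Z
  shifts repeat with period 6: YZZMGH

YZZMGH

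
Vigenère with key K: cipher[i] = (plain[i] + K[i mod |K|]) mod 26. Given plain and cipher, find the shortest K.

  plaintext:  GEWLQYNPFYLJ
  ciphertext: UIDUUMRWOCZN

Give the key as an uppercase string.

OEHJE

  i= 0: U-G = 14 → O
  i= 1: I-E =  4 → E
  i= 2: D-W =  7 → H
  i= 3: U-L =  9 → J
  i= 4: U-Q =  4 → E
  i= 5: M-Y = 14 → O
  i= 6: R-N =  4 → E
  i= 7: W-P =  7 → H
  i= 8: O-F =  9 → J
  i= 9: C-Y =  4 → E
  i=10: Z-L = 14 → O
  i=11: N-J =  4 → E
  shifts repeat with period 5: OEHJE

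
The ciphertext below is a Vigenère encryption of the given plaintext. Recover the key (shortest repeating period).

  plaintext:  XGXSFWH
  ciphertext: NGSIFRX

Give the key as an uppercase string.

QAV

  i= 0: N-X = 16 → Q
  i= 1: G-G =  0 → A
  i= 2: S-X = 21 → V
  i= 3: I-S = 16 → Q
  i= 4: F-F =  0 → A
  i= 5: R-W = 21 → V
  i= 6: X-H = 16 → Q
  shifts repeat with period 3: QAV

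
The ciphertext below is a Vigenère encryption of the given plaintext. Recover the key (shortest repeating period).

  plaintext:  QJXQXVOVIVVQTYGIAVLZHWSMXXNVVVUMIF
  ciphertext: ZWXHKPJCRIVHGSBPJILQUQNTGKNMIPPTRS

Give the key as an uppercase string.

JNARNUVH

  i= 0: Z-Q =  9 → J
  i= 1: W-J = 13 → N
  i= 2: X-X =  0 → A
  i= 3: H-Q = 17 → R
  i= 4: K-X = 13 → N
  i= 5: P-V = 20 → U
  i= 6: J-O = 21 → V
  i= 7: C-V =  7 → H
  i= 8: R-I =  9 → J
  i= 9: I-V = 13 → N
  i=10: V-V =  0 → A
  i=11: H-Q = 17 → R
  i=12: G-T = 13 → N
  i=13: S-Y = 20 → U
  i=14: B-G = 21 → V
  i=15: P-I =  7 → H
  i=16: J-A =  9 → J
  i=17: I-V = 13 → N
  i=18: L-L =  0 → A
  i=19: Q-Z = 17 → R
  i=20: U-H = 13 → N
  i=21: Q-W = 20 → U
  i=22: N-S = 21 → V
  i=23: T-M =  7 → H
  i=24: G-X =  9 → J
  i=25: K-X = 13 → N
  i=26: N-N =  0 → A
  i=27: M-V = 17 → R
  i=28: I-V = 13 → N
  i=29: P-V = 20 → U
  i=30: P-U = 21 → V
  i=31: T-M =  7 → H
  i=32: R-I =  9 → J
  i=33: S-F = 13 → N
  shifts repeat with period 8: JNARNUVH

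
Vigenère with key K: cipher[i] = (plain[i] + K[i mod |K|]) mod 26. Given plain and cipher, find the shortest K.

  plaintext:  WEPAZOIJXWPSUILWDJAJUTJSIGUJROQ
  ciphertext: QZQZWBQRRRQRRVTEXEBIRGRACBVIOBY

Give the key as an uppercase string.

  i= 0: Q-W = 20 → U
  i= 1: Z-E = 21 → V
  i= 2: Q-P =  1 → B
  i= 3: Z-A = 25 → Z
  i= 4: W-Z = 23 → X
  i= 5: B-O = 13 → N
  i= 6: Q-I =  8 → I
  i= 7: R-J =  8 → I
  i= 8: R-X = 20 → U
  i= 9: R-W = 21 → V
  i=10: Q-P =  1 → B
  i=11: R-S = 25 → Z
  i=12: R-U = 23 → X
  i=13: V-I = 13 → N
  i=14: T-L =  8 → I
  i=15: E-W =  8 → I
  i=16: X-D = 20 → U
  i=17: E-J = 21 → V
  i=18: B-A =  1 → B
  i=19: I-J = 25 → Z
  i=20: R-U = 23 → X
  i=21: G-T = 13 → N
  i=22: R-J =  8 → I
  i=23: A-S =  8 → I
  i=24: C-I = 20 → U
  i=25: B-G = 21 → V
  i=26: V-U =  1 → B
  i=27: I-J = 25 → Z
  i=28: O-R = 23 → X
  i=29: B-O = 13 → N
  i=30: Y-Q =  8 → I
  shifts repeat with period 8: UVBZXNII

UVBZXNII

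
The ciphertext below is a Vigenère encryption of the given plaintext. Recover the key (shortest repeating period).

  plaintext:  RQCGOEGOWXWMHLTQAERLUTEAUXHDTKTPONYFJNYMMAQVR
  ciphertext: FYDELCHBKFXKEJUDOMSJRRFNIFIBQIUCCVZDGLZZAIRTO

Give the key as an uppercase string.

OIBYXYBN

  i= 0: F-R = 14 → O
  i= 1: Y-Q =  8 → I
  i= 2: D-C =  1 → B
  i= 3: E-G = 24 → Y
  i= 4: L-O = 23 → X
  i= 5: C-E = 24 → Y
  i= 6: H-G =  1 → B
  i= 7: B-O = 13 → N
  i= 8: K-W = 14 → O
  i= 9: F-X =  8 → I
  i=10: X-W =  1 → B
  i=11: K-M = 24 → Y
  i=12: E-H = 23 → X
  i=13: J-L = 24 → Y
  i=14: U-T =  1 → B
  i=15: D-Q = 13 → N
  i=16: O-A = 14 → O
  i=17: M-E =  8 → I
  i=18: S-R =  1 → B
  i=19: J-L = 24 → Y
  i=20: R-U = 23 → X
  i=21: R-T = 24 → Y
  i=22: F-E =  1 → B
  i=23: N-A = 13 → N
  i=24: I-U = 14 → O
  i=25: F-X =  8 → I
  i=26: I-H =  1 → B
  i=27: B-D = 24 → Y
  i=28: Q-T = 23 → X
  i=29: I-K = 24 → Y
  i=30: U-T =  1 → B
  i=31: C-P = 13 → N
  i=32: C-O = 14 → O
  i=33: V-N =  8 → I
  i=34: Z-Y =  1 → B
  i=35: D-F = 24 → Y
  i=36: G-J = 23 → X
  i=37: L-N = 24 → Y
  i=38: Z-Y =  1 → B
  i=39: Z-M = 13 → N
  i=40: A-M = 14 → O
  i=41: I-A =  8 → I
  i=42: R-Q =  1 → B
  i=43: T-V = 24 → Y
  i=44: O-R = 23 → X
  shifts repeat with period 8: OIBYXYBN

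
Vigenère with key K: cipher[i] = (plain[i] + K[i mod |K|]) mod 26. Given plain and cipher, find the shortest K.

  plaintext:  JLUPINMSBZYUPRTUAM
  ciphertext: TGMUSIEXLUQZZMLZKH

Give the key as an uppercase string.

KVSF

  i= 0: T-J = 10 → K
  i= 1: G-L = 21 → V
  i= 2: M-U = 18 → S
  i= 3: U-P =  5 → F
  i= 4: S-I = 10 → K
  i= 5: I-N = 21 → V
  i= 6: E-M = 18 → S
  i= 7: X-S =  5 → F
  i= 8: L-B = 10 → K
  i= 9: U-Z = 21 → V
  i=10: Q-Y = 18 → S
  i=11: Z-U =  5 → F
  i=12: Z-P = 10 → K
  i=13: M-R = 21 → V
  i=14: L-T = 18 → S
  i=15: Z-U =  5 → F
  i=16: K-A = 10 → K
  i=17: H-M = 21 → V
  shifts repeat with period 4: KVSF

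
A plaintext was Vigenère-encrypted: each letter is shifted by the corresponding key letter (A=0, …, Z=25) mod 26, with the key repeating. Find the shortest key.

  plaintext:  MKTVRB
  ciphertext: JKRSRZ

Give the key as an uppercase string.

  i= 0: J-M = 23 → X
  i= 1: K-K =  0 → A
  i= 2: R-T = 24 → Y
  i= 3: S-V = 23 → X
  i= 4: R-R =  0 → A
  i= 5: Z-B = 24 → Y
  shifts repeat with period 3: XAY

XAY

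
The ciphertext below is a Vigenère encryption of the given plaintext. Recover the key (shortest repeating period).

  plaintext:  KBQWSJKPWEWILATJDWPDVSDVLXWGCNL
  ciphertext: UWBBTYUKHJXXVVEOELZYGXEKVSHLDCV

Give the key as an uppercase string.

  i= 0: U-K = 10 → K
  i= 1: W-B = 21 → V
  i= 2: B-Q = 11 → L
  i= 3: B-W =  5 → F
  i= 4: T-S =  1 → B
  i= 5: Y-J = 15 → P
  i= 6: U-K = 10 → K
  i= 7: K-P = 21 → V
  i= 8: H-W = 11 → L
  i= 9: J-E =  5 → F
  i=10: X-W =  1 → B
  i=11: X-I = 15 → P
  i=12: V-L = 10 → K
  i=13: V-A = 21 → V
  i=14: E-T = 11 → L
  i=15: O-J =  5 → F
  i=16: E-D =  1 → B
  i=17: L-W = 15 → P
  i=18: Z-P = 10 → K
  i=19: Y-D = 21 → V
  i=20: G-V = 11 → L
  i=21: X-S =  5 → F
  i=22: E-D =  1 → B
  i=23: K-V = 15 → P
  i=24: V-L = 10 → K
  i=25: S-X = 21 → V
  i=26: H-W = 11 → L
  i=27: L-G =  5 → F
  i=28: D-C =  1 → B
  i=29: C-N = 15 → P
  i=30: V-L = 10 → K
  shifts repeat with period 6: KVLFBP

KVLFBP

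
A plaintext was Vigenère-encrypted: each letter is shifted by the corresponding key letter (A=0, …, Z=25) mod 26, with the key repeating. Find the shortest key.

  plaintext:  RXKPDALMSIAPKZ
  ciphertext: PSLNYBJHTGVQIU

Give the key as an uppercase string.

  i= 0: P-R = 24 → Y
  i= 1: S-X = 21 → V
  i= 2: L-K =  1 → B
  i= 3: N-P = 24 → Y
  i= 4: Y-D = 21 → V
  i= 5: B-A =  1 → B
  i= 6: J-L = 24 → Y
  i= 7: H-M = 21 → V
  i= 8: T-S =  1 → B
  i= 9: G-I = 24 → Y
  i=10: V-A = 21 → V
  i=11: Q-P =  1 → B
  i=12: I-K = 24 → Y
  i=13: U-Z = 21 → V
  shifts repeat with period 3: YVB

YVB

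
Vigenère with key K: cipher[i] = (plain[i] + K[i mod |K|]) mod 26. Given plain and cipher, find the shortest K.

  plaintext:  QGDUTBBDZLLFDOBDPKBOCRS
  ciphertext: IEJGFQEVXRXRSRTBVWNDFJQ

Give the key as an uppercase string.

  i= 0: I-Q = 18 → S
  i= 1: E-G = 24 → Y
  i= 2: J-D =  6 → G
  i= 3: G-U = 12 → M
  i= 4: F-T = 12 → M
  i= 5: Q-B = 15 → P
  i= 6: E-B =  3 → D
  i= 7: V-D = 18 → S
  i= 8: X-Z = 24 → Y
  i= 9: R-L =  6 → G
  i=10: X-L = 12 → M
  i=11: R-F = 12 → M
  i=12: S-D = 15 → P
  i=13: R-O =  3 → D
  i=14: T-B = 18 → S
  i=15: B-D = 24 → Y
  i=16: V-P =  6 → G
  i=17: W-K = 12 → M
  i=18: N-B = 12 → M
  i=19: D-O = 15 → P
  i=20: F-C =  3 → D
  i=21: J-R = 18 → S
  i=22: Q-S = 24 → Y
  shifts repeat with period 7: SYGMMPD

SYGMMPD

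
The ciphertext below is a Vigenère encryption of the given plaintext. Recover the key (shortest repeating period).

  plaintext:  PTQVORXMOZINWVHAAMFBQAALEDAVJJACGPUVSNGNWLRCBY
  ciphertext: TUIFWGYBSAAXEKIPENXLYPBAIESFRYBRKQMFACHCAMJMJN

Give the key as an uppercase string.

EBSKIPBP

  i= 0: T-P =  4 → E
  i= 1: U-T =  1 → B
  i= 2: I-Q = 18 → S
  i= 3: F-V = 10 → K
  i= 4: W-O =  8 → I
  i= 5: G-R = 15 → P
  i= 6: Y-X =  1 → B
  i= 7: B-M = 15 → P
  i= 8: S-O =  4 → E
  i= 9: A-Z =  1 → B
  i=10: A-I = 18 → S
  i=11: X-N = 10 → K
  i=12: E-W =  8 → I
  i=13: K-V = 15 → P
  i=14: I-H =  1 → B
  i=15: P-A = 15 → P
  i=16: E-A =  4 → E
  i=17: N-M =  1 → B
  i=18: X-F = 18 → S
  i=19: L-B = 10 → K
  i=20: Y-Q =  8 → I
  i=21: P-A = 15 → P
  i=22: B-A =  1 → B
  i=23: A-L = 15 → P
  i=24: I-E =  4 → E
  i=25: E-D =  1 → B
  i=26: S-A = 18 → S
  i=27: F-V = 10 → K
  i=28: R-J =  8 → I
  i=29: Y-J = 15 → P
  i=30: B-A =  1 → B
  i=31: R-C = 15 → P
  i=32: K-G =  4 → E
  i=33: Q-P =  1 → B
  i=34: M-U = 18 → S
  i=35: F-V = 10 → K
  i=36: A-S =  8 → I
  i=37: C-N = 15 → P
  i=38: H-G =  1 → B
  i=39: C-N = 15 → P
  i=40: A-W =  4 → E
  i=41: M-L =  1 → B
  i=42: J-R = 18 → S
  i=43: M-C = 10 → K
  i=44: J-B =  8 → I
  i=45: N-Y = 15 → P
  shifts repeat with period 8: EBSKIPBP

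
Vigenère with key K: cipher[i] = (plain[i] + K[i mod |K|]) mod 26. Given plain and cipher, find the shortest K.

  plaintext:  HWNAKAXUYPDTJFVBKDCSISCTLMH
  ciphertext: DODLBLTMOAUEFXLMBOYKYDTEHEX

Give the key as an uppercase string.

WSQLRL

  i= 0: D-H = 22 → W
  i= 1: O-W = 18 → S
  i= 2: D-N = 16 → Q
  i= 3: L-A = 11 → L
  i= 4: B-K = 17 → R
  i= 5: L-A = 11 → L
  i= 6: T-X = 22 → W
  i= 7: M-U = 18 → S
  i= 8: O-Y = 16 → Q
  i= 9: A-P = 11 → L
  i=10: U-D = 17 → R
  i=11: E-T = 11 → L
  i=12: F-J = 22 → W
  i=13: X-F = 18 → S
  i=14: L-V = 16 → Q
  i=15: M-B = 11 → L
  i=16: B-K = 17 → R
  i=17: O-D = 11 → L
  i=18: Y-C = 22 → W
  i=19: K-S = 18 → S
  i=20: Y-I = 16 → Q
  i=21: D-S = 11 → L
  i=22: T-C = 17 → R
  i=23: E-T = 11 → L
  i=24: H-L = 22 → W
  i=25: E-M = 18 → S
  i=26: X-H = 16 → Q
  shifts repeat with period 6: WSQLRL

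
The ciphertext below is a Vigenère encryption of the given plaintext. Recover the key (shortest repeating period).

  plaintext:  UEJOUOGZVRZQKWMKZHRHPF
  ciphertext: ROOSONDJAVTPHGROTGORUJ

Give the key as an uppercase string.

XKFEUZ

  i= 0: R-U = 23 → X
  i= 1: O-E = 10 → K
  i= 2: O-J =  5 → F
  i= 3: S-O =  4 → E
  i= 4: O-U = 20 → U
  i= 5: N-O = 25 → Z
  i= 6: D-G = 23 → X
  i= 7: J-Z = 10 → K
  i= 8: A-V =  5 → F
  i= 9: V-R =  4 → E
  i=10: T-Z = 20 → U
  i=11: P-Q = 25 → Z
  i=12: H-K = 23 → X
  i=13: G-W = 10 → K
  i=14: R-M =  5 → F
  i=15: O-K =  4 → E
  i=16: T-Z = 20 → U
  i=17: G-H = 25 → Z
  i=18: O-R = 23 → X
  i=19: R-H = 10 → K
  i=20: U-P =  5 → F
  i=21: J-F =  4 → E
  shifts repeat with period 6: XKFEUZ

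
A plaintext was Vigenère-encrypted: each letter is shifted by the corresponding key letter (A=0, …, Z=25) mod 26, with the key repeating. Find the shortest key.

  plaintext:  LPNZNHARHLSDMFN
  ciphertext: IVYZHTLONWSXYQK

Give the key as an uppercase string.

  i= 0: I-L = 23 → X
  i= 1: V-P =  6 → G
  i= 2: Y-N = 11 → L
  i= 3: Z-Z =  0 → A
  i= 4: H-N = 20 → U
  i= 5: T-H = 12 → M
  i= 6: L-A = 11 → L
  i= 7: O-R = 23 → X
  i= 8: N-H =  6 → G
  i= 9: W-L = 11 → L
  i=10: S-S =  0 → A
  i=11: X-D = 20 → U
  i=12: Y-M = 12 → M
  i=13: Q-F = 11 → L
  i=14: K-N = 23 → X
  shifts repeat with period 7: XGLAUML

XGLAUML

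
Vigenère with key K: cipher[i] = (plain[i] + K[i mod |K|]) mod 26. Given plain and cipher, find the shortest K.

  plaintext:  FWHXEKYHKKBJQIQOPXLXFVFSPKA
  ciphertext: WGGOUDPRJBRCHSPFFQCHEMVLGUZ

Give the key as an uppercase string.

RKZRQT

  i= 0: W-F = 17 → R
  i= 1: G-W = 10 → K
  i= 2: G-H = 25 → Z
  i= 3: O-X = 17 → R
  i= 4: U-E = 16 → Q
  i= 5: D-K = 19 → T
  i= 6: P-Y = 17 → R
  i= 7: R-H = 10 → K
  i= 8: J-K = 25 → Z
  i= 9: B-K = 17 → R
  i=10: R-B = 16 → Q
  i=11: C-J = 19 → T
  i=12: H-Q = 17 → R
  i=13: S-I = 10 → K
  i=14: P-Q = 25 → Z
  i=15: F-O = 17 → R
  i=16: F-P = 16 → Q
  i=17: Q-X = 19 → T
  i=18: C-L = 17 → R
  i=19: H-X = 10 → K
  i=20: E-F = 25 → Z
  i=21: M-V = 17 → R
  i=22: V-F = 16 → Q
  i=23: L-S = 19 → T
  i=24: G-P = 17 → R
  i=25: U-K = 10 → K
  i=26: Z-A = 25 → Z
  shifts repeat with period 6: RKZRQT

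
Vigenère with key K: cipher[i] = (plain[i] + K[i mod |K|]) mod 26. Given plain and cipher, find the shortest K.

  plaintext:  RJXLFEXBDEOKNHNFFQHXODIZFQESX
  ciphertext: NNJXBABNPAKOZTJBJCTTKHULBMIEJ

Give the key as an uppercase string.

WEMMW

  i= 0: N-R = 22 → W
  i= 1: N-J =  4 → E
  i= 2: J-X = 12 → M
  i= 3: X-L = 12 → M
  i= 4: B-F = 22 → W
  i= 5: A-E = 22 → W
  i= 6: B-X =  4 → E
  i= 7: N-B = 12 → M
  i= 8: P-D = 12 → M
  i= 9: A-E = 22 → W
  i=10: K-O = 22 → W
  i=11: O-K =  4 → E
  i=12: Z-N = 12 → M
  i=13: T-H = 12 → M
  i=14: J-N = 22 → W
  i=15: B-F = 22 → W
  i=16: J-F =  4 → E
  i=17: C-Q = 12 → M
  i=18: T-H = 12 → M
  i=19: T-X = 22 → W
  i=20: K-O = 22 → W
  i=21: H-D =  4 → E
  i=22: U-I = 12 → M
  i=23: L-Z = 12 → M
  i=24: B-F = 22 → W
  i=25: M-Q = 22 → W
  i=26: I-E =  4 → E
  i=27: E-S = 12 → M
  i=28: J-X = 12 → M
  shifts repeat with period 5: WEMMW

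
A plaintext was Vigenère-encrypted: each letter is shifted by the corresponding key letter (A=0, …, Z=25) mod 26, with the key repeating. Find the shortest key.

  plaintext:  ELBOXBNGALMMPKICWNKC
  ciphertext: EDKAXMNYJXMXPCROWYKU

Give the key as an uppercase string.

  i= 0: E-E =  0 → A
  i= 1: D-L = 18 → S
  i= 2: K-B =  9 → J
  i= 3: A-O = 12 → M
  i= 4: X-X =  0 → A
  i= 5: M-B = 11 → L
  i= 6: N-N =  0 → A
  i= 7: Y-G = 18 → S
  i= 8: J-A =  9 → J
  i= 9: X-L = 12 → M
  i=10: M-M =  0 → A
  i=11: X-M = 11 → L
  i=12: P-P =  0 → A
  i=13: C-K = 18 → S
  i=14: R-I =  9 → J
  i=15: O-C = 12 → M
  i=16: W-W =  0 → A
  i=17: Y-N = 11 → L
  i=18: K-K =  0 → A
  i=19: U-C = 18 → S
  shifts repeat with period 6: ASJMAL

ASJMAL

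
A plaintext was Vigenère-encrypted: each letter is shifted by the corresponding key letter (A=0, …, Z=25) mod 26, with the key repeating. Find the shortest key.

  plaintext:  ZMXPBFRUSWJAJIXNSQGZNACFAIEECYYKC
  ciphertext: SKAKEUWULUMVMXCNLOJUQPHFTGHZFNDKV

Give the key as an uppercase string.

  i= 0: S-Z = 19 → T
  i= 1: K-M = 24 → Y
  i= 2: A-X =  3 → D
  i= 3: K-P = 21 → V
  i= 4: E-B =  3 → D
  i= 5: U-F = 15 → P
  i= 6: W-R =  5 → F
  i= 7: U-U =  0 → A
  i= 8: L-S = 19 → T
  i= 9: U-W = 24 → Y
  i=10: M-J =  3 → D
  i=11: V-A = 21 → V
  i=12: M-J =  3 → D
  i=13: X-I = 15 → P
  i=14: C-X =  5 → F
  i=15: N-N =  0 → A
  i=16: L-S = 19 → T
  i=17: O-Q = 24 → Y
  i=18: J-G =  3 → D
  i=19: U-Z = 21 → V
  i=20: Q-N =  3 → D
  i=21: P-A = 15 → P
  i=22: H-C =  5 → F
  i=23: F-F =  0 → A
  i=24: T-A = 19 → T
  i=25: G-I = 24 → Y
  i=26: H-E =  3 → D
  i=27: Z-E = 21 → V
  i=28: F-C =  3 → D
  i=29: N-Y = 15 → P
  i=30: D-Y =  5 → F
  i=31: K-K =  0 → A
  i=32: V-C = 19 → T
  shifts repeat with period 8: TYDVDPFA

TYDVDPFA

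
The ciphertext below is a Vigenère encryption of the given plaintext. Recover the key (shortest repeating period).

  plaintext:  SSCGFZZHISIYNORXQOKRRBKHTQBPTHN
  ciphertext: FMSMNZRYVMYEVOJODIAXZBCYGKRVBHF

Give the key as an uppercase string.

  i= 0: F-S = 13 → N
  i= 1: M-S = 20 → U
  i= 2: S-C = 16 → Q
  i= 3: M-G =  6 → G
  i= 4: N-F =  8 → I
  i= 5: Z-Z =  0 → A
  i= 6: R-Z = 18 → S
  i= 7: Y-H = 17 → R
  i= 8: V-I = 13 → N
  i= 9: M-S = 20 → U
  i=10: Y-I = 16 → Q
  i=11: E-Y =  6 → G
  i=12: V-N =  8 → I
  i=13: O-O =  0 → A
  i=14: J-R = 18 → S
  i=15: O-X = 17 → R
  i=16: D-Q = 13 → N
  i=17: I-O = 20 → U
  i=18: A-K = 16 → Q
  i=19: X-R =  6 → G
  i=20: Z-R =  8 → I
  i=21: B-B =  0 → A
  i=22: C-K = 18 → S
  i=23: Y-H = 17 → R
  i=24: G-T = 13 → N
  i=25: K-Q = 20 → U
  i=26: R-B = 16 → Q
  i=27: V-P =  6 → G
  i=28: B-T =  8 → I
  i=29: H-H =  0 → A
  i=30: F-N = 18 → S
  shifts repeat with period 8: NUQGIASR

NUQGIASR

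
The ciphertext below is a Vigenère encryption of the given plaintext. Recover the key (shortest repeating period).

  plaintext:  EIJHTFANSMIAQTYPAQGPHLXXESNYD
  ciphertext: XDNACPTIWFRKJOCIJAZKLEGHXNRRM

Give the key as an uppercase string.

TVETJK

  i= 0: X-E = 19 → T
  i= 1: D-I = 21 → V
  i= 2: N-J =  4 → E
  i= 3: A-H = 19 → T
  i= 4: C-T =  9 → J
  i= 5: P-F = 10 → K
  i= 6: T-A = 19 → T
  i= 7: I-N = 21 → V
  i= 8: W-S =  4 → E
  i= 9: F-M = 19 → T
  i=10: R-I =  9 → J
  i=11: K-A = 10 → K
  i=12: J-Q = 19 → T
  i=13: O-T = 21 → V
  i=14: C-Y =  4 → E
  i=15: I-P = 19 → T
  i=16: J-A =  9 → J
  i=17: A-Q = 10 → K
  i=18: Z-G = 19 → T
  i=19: K-P = 21 → V
  i=20: L-H =  4 → E
  i=21: E-L = 19 → T
  i=22: G-X =  9 → J
  i=23: H-X = 10 → K
  i=24: X-E = 19 → T
  i=25: N-S = 21 → V
  i=26: R-N =  4 → E
  i=27: R-Y = 19 → T
  i=28: M-D =  9 → J
  shifts repeat with period 6: TVETJK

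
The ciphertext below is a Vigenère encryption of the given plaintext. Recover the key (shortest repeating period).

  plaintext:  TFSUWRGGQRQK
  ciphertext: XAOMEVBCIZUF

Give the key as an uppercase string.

  i= 0: X-T =  4 → E
  i= 1: A-F = 21 → V
  i= 2: O-S = 22 → W
  i= 3: M-U = 18 → S
  i= 4: E-W =  8 → I
  i= 5: V-R =  4 → E
  i= 6: B-G = 21 → V
  i= 7: C-G = 22 → W
  i= 8: I-Q = 18 → S
  i= 9: Z-R =  8 → I
  i=10: U-Q =  4 → E
  i=11: F-K = 21 → V
  shifts repeat with period 5: EVWSI

EVWSI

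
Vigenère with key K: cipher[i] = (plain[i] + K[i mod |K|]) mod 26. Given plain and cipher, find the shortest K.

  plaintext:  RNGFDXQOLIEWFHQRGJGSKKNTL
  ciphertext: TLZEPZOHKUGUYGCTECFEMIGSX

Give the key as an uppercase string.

  i= 0: T-R =  2 → C
  i= 1: L-N = 24 → Y
  i= 2: Z-G = 19 → T
  i= 3: E-F = 25 → Z
  i= 4: P-D = 12 → M
  i= 5: Z-X =  2 → C
  i= 6: O-Q = 24 → Y
  i= 7: H-O = 19 → T
  i= 8: K-L = 25 → Z
  i= 9: U-I = 12 → M
  i=10: G-E =  2 → C
  i=11: U-W = 24 → Y
  i=12: Y-F = 19 → T
  i=13: G-H = 25 → Z
  i=14: C-Q = 12 → M
  i=15: T-R =  2 → C
  i=16: E-G = 24 → Y
  i=17: C-J = 19 → T
  i=18: F-G = 25 → Z
  i=19: E-S = 12 → M
  i=20: M-K =  2 → C
  i=21: I-K = 24 → Y
  i=22: G-N = 19 → T
  i=23: S-T = 25 → Z
  i=24: X-L = 12 → M
  shifts repeat with period 5: CYTZM

CYTZM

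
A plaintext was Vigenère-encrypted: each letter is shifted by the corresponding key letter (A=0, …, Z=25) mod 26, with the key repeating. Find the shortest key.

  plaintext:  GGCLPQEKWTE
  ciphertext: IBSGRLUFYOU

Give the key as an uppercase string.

CVQV

  i= 0: I-G =  2 → C
  i= 1: B-G = 21 → V
  i= 2: S-C = 16 → Q
  i= 3: G-L = 21 → V
  i= 4: R-P =  2 → C
  i= 5: L-Q = 21 → V
  i= 6: U-E = 16 → Q
  i= 7: F-K = 21 → V
  i= 8: Y-W =  2 → C
  i= 9: O-T = 21 → V
  i=10: U-E = 16 → Q
  shifts repeat with period 4: CVQV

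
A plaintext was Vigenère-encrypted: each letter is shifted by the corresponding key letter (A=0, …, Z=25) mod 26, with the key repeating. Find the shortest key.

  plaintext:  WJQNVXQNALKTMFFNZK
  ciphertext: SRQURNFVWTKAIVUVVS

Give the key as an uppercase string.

WIAHWQPI

  i= 0: S-W = 22 → W
  i= 1: R-J =  8 → I
  i= 2: Q-Q =  0 → A
  i= 3: U-N =  7 → H
  i= 4: R-V = 22 → W
  i= 5: N-X = 16 → Q
  i= 6: F-Q = 15 → P
  i= 7: V-N =  8 → I
  i= 8: W-A = 22 → W
  i= 9: T-L =  8 → I
  i=10: K-K =  0 → A
  i=11: A-T =  7 → H
  i=12: I-M = 22 → W
  i=13: V-F = 16 → Q
  i=14: U-F = 15 → P
  i=15: V-N =  8 → I
  i=16: V-Z = 22 → W
  i=17: S-K =  8 → I
  shifts repeat with period 8: WIAHWQPI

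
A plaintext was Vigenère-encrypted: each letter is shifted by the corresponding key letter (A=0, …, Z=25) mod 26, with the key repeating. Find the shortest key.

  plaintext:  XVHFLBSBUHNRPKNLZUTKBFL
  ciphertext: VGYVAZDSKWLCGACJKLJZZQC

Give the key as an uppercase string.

YLRQP

  i= 0: V-X = 24 → Y
  i= 1: G-V = 11 → L
  i= 2: Y-H = 17 → R
  i= 3: V-F = 16 → Q
  i= 4: A-L = 15 → P
  i= 5: Z-B = 24 → Y
  i= 6: D-S = 11 → L
  i= 7: S-B = 17 → R
  i= 8: K-U = 16 → Q
  i= 9: W-H = 15 → P
  i=10: L-N = 24 → Y
  i=11: C-R = 11 → L
  i=12: G-P = 17 → R
  i=13: A-K = 16 → Q
  i=14: C-N = 15 → P
  i=15: J-L = 24 → Y
  i=16: K-Z = 11 → L
  i=17: L-U = 17 → R
  i=18: J-T = 16 → Q
  i=19: Z-K = 15 → P
  i=20: Z-B = 24 → Y
  i=21: Q-F = 11 → L
  i=22: C-L = 17 → R
  shifts repeat with period 5: YLRQP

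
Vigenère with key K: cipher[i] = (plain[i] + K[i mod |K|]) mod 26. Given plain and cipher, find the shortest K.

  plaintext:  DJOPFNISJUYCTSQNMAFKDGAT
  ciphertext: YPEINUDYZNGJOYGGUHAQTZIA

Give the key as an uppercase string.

  i= 0: Y-D = 21 → V
  i= 1: P-J =  6 → G
  i= 2: E-O = 16 → Q
  i= 3: I-P = 19 → T
  i= 4: N-F =  8 → I
  i= 5: U-N =  7 → H
  i= 6: D-I = 21 → V
  i= 7: Y-S =  6 → G
  i= 8: Z-J = 16 → Q
  i= 9: N-U = 19 → T
  i=10: G-Y =  8 → I
  i=11: J-C =  7 → H
  i=12: O-T = 21 → V
  i=13: Y-S =  6 → G
  i=14: G-Q = 16 → Q
  i=15: G-N = 19 → T
  i=16: U-M =  8 → I
  i=17: H-A =  7 → H
  i=18: A-F = 21 → V
  i=19: Q-K =  6 → G
  i=20: T-D = 16 → Q
  i=21: Z-G = 19 → T
  i=22: I-A =  8 → I
  i=23: A-T =  7 → H
  shifts repeat with period 6: VGQTIH

VGQTIH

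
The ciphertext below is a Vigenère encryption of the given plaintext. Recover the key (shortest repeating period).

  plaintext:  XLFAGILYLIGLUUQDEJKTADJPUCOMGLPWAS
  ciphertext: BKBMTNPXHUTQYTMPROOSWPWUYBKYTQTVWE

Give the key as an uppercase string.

EZWMNF

  i= 0: B-X =  4 → E
  i= 1: K-L = 25 → Z
  i= 2: B-F = 22 → W
  i= 3: M-A = 12 → M
  i= 4: T-G = 13 → N
  i= 5: N-I =  5 → F
  i= 6: P-L =  4 → E
  i= 7: X-Y = 25 → Z
  i= 8: H-L = 22 → W
  i= 9: U-I = 12 → M
  i=10: T-G = 13 → N
  i=11: Q-L =  5 → F
  i=12: Y-U =  4 → E
  i=13: T-U = 25 → Z
  i=14: M-Q = 22 → W
  i=15: P-D = 12 → M
  i=16: R-E = 13 → N
  i=17: O-J =  5 → F
  i=18: O-K =  4 → E
  i=19: S-T = 25 → Z
  i=20: W-A = 22 → W
  i=21: P-D = 12 → M
  i=22: W-J = 13 → N
  i=23: U-P =  5 → F
  i=24: Y-U =  4 → E
  i=25: B-C = 25 → Z
  i=26: K-O = 22 → W
  i=27: Y-M = 12 → M
  i=28: T-G = 13 → N
  i=29: Q-L =  5 → F
  i=30: T-P =  4 → E
  i=31: V-W = 25 → Z
  i=32: W-A = 22 → W
  i=33: E-S = 12 → M
  shifts repeat with period 6: EZWMNF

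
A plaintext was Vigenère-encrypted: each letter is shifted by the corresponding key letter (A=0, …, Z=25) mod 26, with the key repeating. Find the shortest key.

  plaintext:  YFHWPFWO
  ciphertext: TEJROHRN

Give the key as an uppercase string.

VZC

  i= 0: T-Y = 21 → V
  i= 1: E-F = 25 → Z
  i= 2: J-H =  2 → C
  i= 3: R-W = 21 → V
  i= 4: O-P = 25 → Z
  i= 5: H-F =  2 → C
  i= 6: R-W = 21 → V
  i= 7: N-O = 25 → Z
  shifts repeat with period 3: VZC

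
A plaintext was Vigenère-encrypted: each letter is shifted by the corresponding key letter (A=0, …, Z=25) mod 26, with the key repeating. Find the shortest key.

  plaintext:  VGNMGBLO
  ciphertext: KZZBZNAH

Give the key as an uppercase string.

PTM

  i= 0: K-V = 15 → P
  i= 1: Z-G = 19 → T
  i= 2: Z-N = 12 → M
  i= 3: B-M = 15 → P
  i= 4: Z-G = 19 → T
  i= 5: N-B = 12 → M
  i= 6: A-L = 15 → P
  i= 7: H-O = 19 → T
  shifts repeat with period 3: PTM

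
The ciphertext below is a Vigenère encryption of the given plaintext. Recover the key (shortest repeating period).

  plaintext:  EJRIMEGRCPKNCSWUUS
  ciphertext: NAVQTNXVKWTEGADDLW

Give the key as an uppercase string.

  i= 0: N-E =  9 → J
  i= 1: A-J = 17 → R
  i= 2: V-R =  4 → E
  i= 3: Q-I =  8 → I
  i= 4: T-M =  7 → H
  i= 5: N-E =  9 → J
  i= 6: X-G = 17 → R
  i= 7: V-R =  4 → E
  i= 8: K-C =  8 → I
  i= 9: W-P =  7 → H
  i=10: T-K =  9 → J
  i=11: E-N = 17 → R
  i=12: G-C =  4 → E
  i=13: A-S =  8 → I
  i=14: D-W =  7 → H
  i=15: D-U =  9 → J
  i=16: L-U = 17 → R
  i=17: W-S =  4 → E
  shifts repeat with period 5: JREIH

JREIH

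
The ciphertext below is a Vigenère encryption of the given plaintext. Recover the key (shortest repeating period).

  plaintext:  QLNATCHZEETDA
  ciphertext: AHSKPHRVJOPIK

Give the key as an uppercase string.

KWF

  i= 0: A-Q = 10 → K
  i= 1: H-L = 22 → W
  i= 2: S-N =  5 → F
  i= 3: K-A = 10 → K
  i= 4: P-T = 22 → W
  i= 5: H-C =  5 → F
  i= 6: R-H = 10 → K
  i= 7: V-Z = 22 → W
  i= 8: J-E =  5 → F
  i= 9: O-E = 10 → K
  i=10: P-T = 22 → W
  i=11: I-D =  5 → F
  i=12: K-A = 10 → K
  shifts repeat with period 3: KWF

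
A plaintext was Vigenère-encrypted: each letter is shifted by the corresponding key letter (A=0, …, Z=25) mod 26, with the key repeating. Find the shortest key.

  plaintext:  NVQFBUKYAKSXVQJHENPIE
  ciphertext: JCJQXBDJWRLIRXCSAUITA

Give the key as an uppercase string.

  i= 0: J-N = 22 → W
  i= 1: C-V =  7 → H
  i= 2: J-Q = 19 → T
  i= 3: Q-F = 11 → L
  i= 4: X-B = 22 → W
  i= 5: B-U =  7 → H
  i= 6: D-K = 19 → T
  i= 7: J-Y = 11 → L
  i= 8: W-A = 22 → W
  i= 9: R-K =  7 → H
  i=10: L-S = 19 → T
  i=11: I-X = 11 → L
  i=12: R-V = 22 → W
  i=13: X-Q =  7 → H
  i=14: C-J = 19 → T
  i=15: S-H = 11 → L
  i=16: A-E = 22 → W
  i=17: U-N =  7 → H
  i=18: I-P = 19 → T
  i=19: T-I = 11 → L
  i=20: A-E = 22 → W
  shifts repeat with period 4: WHTL

WHTL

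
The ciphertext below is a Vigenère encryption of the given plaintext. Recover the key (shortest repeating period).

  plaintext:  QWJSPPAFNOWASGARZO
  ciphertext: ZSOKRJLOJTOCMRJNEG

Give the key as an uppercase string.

JWFSCUL

  i= 0: Z-Q =  9 → J
  i= 1: S-W = 22 → W
  i= 2: O-J =  5 → F
  i= 3: K-S = 18 → S
  i= 4: R-P =  2 → C
  i= 5: J-P = 20 → U
  i= 6: L-A = 11 → L
  i= 7: O-F =  9 → J
  i= 8: J-N = 22 → W
  i= 9: T-O =  5 → F
  i=10: O-W = 18 → S
  i=11: C-A =  2 → C
  i=12: M-S = 20 → U
  i=13: R-G = 11 → L
  i=14: J-A =  9 → J
  i=15: N-R = 22 → W
  i=16: E-Z =  5 → F
  i=17: G-O = 18 → S
  shifts repeat with period 7: JWFSCUL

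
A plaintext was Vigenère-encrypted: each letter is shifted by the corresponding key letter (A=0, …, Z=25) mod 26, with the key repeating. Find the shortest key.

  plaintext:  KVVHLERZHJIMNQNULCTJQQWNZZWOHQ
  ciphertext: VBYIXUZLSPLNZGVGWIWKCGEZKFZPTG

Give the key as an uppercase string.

LGDBMQIM

  i= 0: V-K = 11 → L
  i= 1: B-V =  6 → G
  i= 2: Y-V =  3 → D
  i= 3: I-H =  1 → B
  i= 4: X-L = 12 → M
  i= 5: U-E = 16 → Q
  i= 6: Z-R =  8 → I
  i= 7: L-Z = 12 → M
  i= 8: S-H = 11 → L
  i= 9: P-J =  6 → G
  i=10: L-I =  3 → D
  i=11: N-M =  1 → B
  i=12: Z-N = 12 → M
  i=13: G-Q = 16 → Q
  i=14: V-N =  8 → I
  i=15: G-U = 12 → M
  i=16: W-L = 11 → L
  i=17: I-C =  6 → G
  i=18: W-T =  3 → D
  i=19: K-J =  1 → B
  i=20: C-Q = 12 → M
  i=21: G-Q = 16 → Q
  i=22: E-W =  8 → I
  i=23: Z-N = 12 → M
  i=24: K-Z = 11 → L
  i=25: F-Z =  6 → G
  i=26: Z-W =  3 → D
  i=27: P-O =  1 → B
  i=28: T-H = 12 → M
  i=29: G-Q = 16 → Q
  shifts repeat with period 8: LGDBMQIM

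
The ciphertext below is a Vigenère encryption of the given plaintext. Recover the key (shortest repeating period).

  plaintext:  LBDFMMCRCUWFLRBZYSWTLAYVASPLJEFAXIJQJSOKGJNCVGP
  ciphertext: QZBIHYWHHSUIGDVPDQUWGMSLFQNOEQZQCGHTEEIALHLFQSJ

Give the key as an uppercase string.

FYYDVMUQ

  i= 0: Q-L =  5 → F
  i= 1: Z-B = 24 → Y
  i= 2: B-D = 24 → Y
  i= 3: I-F =  3 → D
  i= 4: H-M = 21 → V
  i= 5: Y-M = 12 → M
  i= 6: W-C = 20 → U
  i= 7: H-R = 16 → Q
  i= 8: H-C =  5 → F
  i= 9: S-U = 24 → Y
  i=10: U-W = 24 → Y
  i=11: I-F =  3 → D
  i=12: G-L = 21 → V
  i=13: D-R = 12 → M
  i=14: V-B = 20 → U
  i=15: P-Z = 16 → Q
  i=16: D-Y =  5 → F
  i=17: Q-S = 24 → Y
  i=18: U-W = 24 → Y
  i=19: W-T =  3 → D
  i=20: G-L = 21 → V
  i=21: M-A = 12 → M
  i=22: S-Y = 20 → U
  i=23: L-V = 16 → Q
  i=24: F-A =  5 → F
  i=25: Q-S = 24 → Y
  i=26: N-P = 24 → Y
  i=27: O-L =  3 → D
  i=28: E-J = 21 → V
  i=29: Q-E = 12 → M
  i=30: Z-F = 20 → U
  i=31: Q-A = 16 → Q
  i=32: C-X =  5 → F
  i=33: G-I = 24 → Y
  i=34: H-J = 24 → Y
  i=35: T-Q =  3 → D
  i=36: E-J = 21 → V
  i=37: E-S = 12 → M
  i=38: I-O = 20 → U
  i=39: A-K = 16 → Q
  i=40: L-G =  5 → F
  i=41: H-J = 24 → Y
  i=42: L-N = 24 → Y
  i=43: F-C =  3 → D
  i=44: Q-V = 21 → V
  i=45: S-G = 12 → M
  i=46: J-P = 20 → U
  shifts repeat with period 8: FYYDVMUQ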